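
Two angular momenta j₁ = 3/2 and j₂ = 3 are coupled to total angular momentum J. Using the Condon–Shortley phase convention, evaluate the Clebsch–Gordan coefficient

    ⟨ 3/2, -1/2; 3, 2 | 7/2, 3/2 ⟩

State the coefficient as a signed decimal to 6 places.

-0.654654  (= −√(3/7))

√[8·1!2!5!/9! · 1!2!5!1!5!2!] = √(6400/21)
  +(−1)^0/∏(0,1,2,5,0,0)! = 1/240  (running 1/240)
  +(−1)^1/∏(1,0,1,4,1,1)! = -1/24  (running -3/80)
⟨..|..⟩ = √(6400/21)·(-3/80) = -0.654654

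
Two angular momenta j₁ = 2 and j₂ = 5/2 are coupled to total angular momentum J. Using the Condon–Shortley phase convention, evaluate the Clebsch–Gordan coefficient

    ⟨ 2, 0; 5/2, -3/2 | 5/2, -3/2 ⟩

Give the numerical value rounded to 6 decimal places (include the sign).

−√(1/70) ≈ -0.119523

j₁+j₂−J=2  J+j₁−j₂=2  J−j₁+j₂=3  j₁+j₂+J+1=8
(j₁±m₁, j₂±m₂, J±M) = (2,2,1,4,1,4)
P² = 288/35
sum k=0..1:
  [0] +1/8 = 1/8
  [1] −1/6 = -1/6
S = -1/24
C² = P²·S² = 1/70 ; C = -0.119523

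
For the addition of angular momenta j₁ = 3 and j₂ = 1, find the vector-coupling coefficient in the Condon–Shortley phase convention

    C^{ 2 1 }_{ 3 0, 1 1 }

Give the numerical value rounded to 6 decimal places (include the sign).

j₁+j₂−J=2  J+j₁−j₂=4  J−j₁+j₂=0  j₁+j₂+J+1=7
(j₁±m₁, j₂±m₂, J±M) = (3,3,2,0,3,1)
P² = 144/7
sum k=2..2:
  [2] +1/12 = 1/12
S = 1/12
C² = P²·S² = 1/7 ; C = +0.377964

+√(1/7) ≈ +0.377964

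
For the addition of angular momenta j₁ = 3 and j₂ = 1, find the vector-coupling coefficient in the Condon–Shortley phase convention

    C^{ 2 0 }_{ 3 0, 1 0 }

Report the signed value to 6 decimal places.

−√(3/7) = -0.654654

√[5·2!4!0!/7! · 3!3!1!1!2!2!] = √(48/7)
  +(−1)^1/∏(1,1,2,0,2,0)! = -1/4  (running -1/4)
⟨..|..⟩ = √(48/7)·(-1/4) = -0.654654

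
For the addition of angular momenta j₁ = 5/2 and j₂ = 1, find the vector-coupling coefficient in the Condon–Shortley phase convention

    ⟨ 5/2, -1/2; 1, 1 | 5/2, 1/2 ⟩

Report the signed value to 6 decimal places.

√[6·1!4!1!/7! · 2!3!2!0!3!2!] = √(288/35)
  +(−1)^1/∏(1,0,2,1,2,0)! = -1/4  (running -1/4)
⟨..|..⟩ = √(288/35)·(-1/4) = -0.717137

−√(18/35) = -0.717137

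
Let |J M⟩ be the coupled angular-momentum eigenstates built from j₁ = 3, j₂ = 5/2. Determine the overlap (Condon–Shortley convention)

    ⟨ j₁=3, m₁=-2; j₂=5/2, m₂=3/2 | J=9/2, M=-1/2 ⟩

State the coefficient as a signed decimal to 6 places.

√[10·1!5!4!/11! · 1!5!4!1!4!5!] = √(460800/77)
  +(−1)^0/∏(0,1,5,4,0,0)! = 1/2880  (running 1/2880)
  +(−1)^1/∏(1,0,4,3,1,1)! = -1/144  (running -19/2880)
⟨..|..⟩ = √(460800/77)·(-19/2880) = -0.510355

-0.510355  (= −√(361/1386))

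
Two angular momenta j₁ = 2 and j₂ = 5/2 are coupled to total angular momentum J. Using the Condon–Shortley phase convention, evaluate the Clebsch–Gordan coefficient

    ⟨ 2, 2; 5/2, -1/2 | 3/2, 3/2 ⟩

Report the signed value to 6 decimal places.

+0.338062

triangle: 3!×1!×2!/7! = 12/5040
(j±m)!: 4!×0!×2!×3!×3!×0! = 1728
prefactor² = (2J+1)×Δ×N² = 576/35
  k=0: +1/(0!×3!×0!×2!×1!×0!) = 1/12
Σ = 1/12  ⇒  CG² = 576/35×1/12² = 4/35
CG = +√(4/35) = +0.338062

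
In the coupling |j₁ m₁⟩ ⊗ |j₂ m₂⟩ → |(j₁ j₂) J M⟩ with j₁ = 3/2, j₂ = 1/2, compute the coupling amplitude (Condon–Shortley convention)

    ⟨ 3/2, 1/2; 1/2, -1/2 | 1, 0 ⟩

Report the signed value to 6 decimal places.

+0.707107

j₁+j₂−J=1  J+j₁−j₂=2  J−j₁+j₂=0  j₁+j₂+J+1=4
(j₁±m₁, j₂±m₂, J±M) = (2,1,0,1,1,1)
P² = 1/2
sum k=0..0:
  [0] +1/1 = 1
S = 1
C² = P²·S² = 1/2 ; C = +0.707107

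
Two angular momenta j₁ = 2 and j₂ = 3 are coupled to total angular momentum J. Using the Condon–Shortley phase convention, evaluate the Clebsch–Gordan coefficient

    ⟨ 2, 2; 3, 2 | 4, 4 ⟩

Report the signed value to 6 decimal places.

√[9·1!3!5!/10! · 4!0!5!1!8!0!] = √(207360)
  +(−1)^0/∏(0,1,0,5,3,0)! = 1/720  (running 1/720)
⟨..|..⟩ = √(207360)·(1/720) = +0.632456

+√(2/5) = +0.632456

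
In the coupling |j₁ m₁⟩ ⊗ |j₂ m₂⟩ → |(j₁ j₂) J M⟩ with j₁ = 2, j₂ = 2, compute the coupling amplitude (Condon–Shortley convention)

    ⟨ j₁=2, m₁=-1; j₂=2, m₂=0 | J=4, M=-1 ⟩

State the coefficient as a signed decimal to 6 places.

+0.654654  (= +√(3/7))

j₁+j₂−J=0  J+j₁−j₂=4  J−j₁+j₂=4  j₁+j₂+J+1=9
(j₁±m₁, j₂±m₂, J±M) = (1,3,2,2,3,5)
P² = 1728/7
sum k=0..0:
  [0] +1/24 = 1/24
S = 1/24
C² = P²·S² = 3/7 ; C = +0.654654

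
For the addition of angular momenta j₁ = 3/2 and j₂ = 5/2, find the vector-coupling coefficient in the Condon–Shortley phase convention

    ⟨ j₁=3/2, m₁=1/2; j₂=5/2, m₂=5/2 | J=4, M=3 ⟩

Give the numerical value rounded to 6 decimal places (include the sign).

√[9·0!3!5!/9! · 2!1!5!0!7!1!] = √(21600)
  +(−1)^0/∏(0,0,1,5,2,0)! = 1/240  (running 1/240)
⟨..|..⟩ = √(21600)·(1/240) = +0.612372

+0.612372  (= +√(3/8))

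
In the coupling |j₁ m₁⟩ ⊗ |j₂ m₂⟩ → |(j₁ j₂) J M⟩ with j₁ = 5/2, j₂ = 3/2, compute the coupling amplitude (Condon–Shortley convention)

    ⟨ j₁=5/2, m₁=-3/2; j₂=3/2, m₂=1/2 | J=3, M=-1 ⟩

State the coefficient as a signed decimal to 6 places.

j₁+j₂−J=1  J+j₁−j₂=4  J−j₁+j₂=2  j₁+j₂+J+1=8
(j₁±m₁, j₂±m₂, J±M) = (1,4,2,1,2,4)
P² = 96/5
sum k=0..1:
  [0] +1/48 = 1/48
  [1] −1/6 = -1/6
S = -7/48
C² = P²·S² = 49/120 ; C = -0.639010

−√(49/120) = -0.639010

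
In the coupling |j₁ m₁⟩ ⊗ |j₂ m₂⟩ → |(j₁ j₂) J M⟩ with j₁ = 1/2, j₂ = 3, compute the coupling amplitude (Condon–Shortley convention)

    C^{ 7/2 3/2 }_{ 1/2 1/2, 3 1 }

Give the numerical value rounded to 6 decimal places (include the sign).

j₁+j₂−J=0  J+j₁−j₂=1  J−j₁+j₂=6  j₁+j₂+J+1=8
(j₁±m₁, j₂±m₂, J±M) = (1,0,4,2,5,2)
P² = 11520/7
sum k=0..0:
  [0] +1/48 = 1/48
S = 1/48
C² = P²·S² = 5/7 ; C = +0.845154

+√(5/7) ≈ +0.845154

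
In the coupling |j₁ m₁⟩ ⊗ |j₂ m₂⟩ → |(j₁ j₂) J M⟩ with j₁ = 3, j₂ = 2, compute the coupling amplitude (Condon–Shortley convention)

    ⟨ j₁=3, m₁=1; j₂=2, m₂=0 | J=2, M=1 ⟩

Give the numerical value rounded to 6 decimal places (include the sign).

-0.377964  (= −√(1/7))

triangle: 3!×3!×1!/8! = 36/40320
(j±m)!: 4!×2!×2!×2!×3!×1! = 1152
prefactor² = (2J+1)×Δ×N² = 36/7
  k=1: −1/(1!×2!×1!×1!×2!×0!) = -1/4
  k=2: +1/(2!×1!×0!×0!×3!×1!) = 1/12
Σ = -1/6  ⇒  CG² = 36/7×(-1/6)² = 1/7
CG = −√(1/7) = -0.377964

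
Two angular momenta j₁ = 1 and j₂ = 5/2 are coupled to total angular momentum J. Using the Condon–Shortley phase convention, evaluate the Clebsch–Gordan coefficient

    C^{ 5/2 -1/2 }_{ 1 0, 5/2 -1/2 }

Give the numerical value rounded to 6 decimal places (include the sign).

j₁+j₂−J=1  J+j₁−j₂=1  J−j₁+j₂=4  j₁+j₂+J+1=7
(j₁±m₁, j₂±m₂, J±M) = (1,1,2,3,2,3)
P² = 144/35
sum k=0..1:
  [0] +1/4 = 1/4
  [1] −1/6 = -1/6
S = 1/12
C² = P²·S² = 1/35 ; C = +0.169031

+0.169031  (= +√(1/35))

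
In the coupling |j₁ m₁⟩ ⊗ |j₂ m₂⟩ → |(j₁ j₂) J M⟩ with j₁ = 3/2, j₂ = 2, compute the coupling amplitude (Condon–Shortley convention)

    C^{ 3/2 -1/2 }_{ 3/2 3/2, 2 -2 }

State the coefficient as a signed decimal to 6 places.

+0.632456  (= +√(2/5))

triangle: 2!·1!·2!/6! = 4/720
(j±m)!: 3!·0!·0!·4!·1!·2! = 288
prefactor² = (2J+1)·Δ·N² = 32/5
  k=0: +1/(0!·2!·0!·0!·1!·2!) = 1/4
Σ = 1/4  ⇒  CG² = 32/5·1/4² = 2/5
CG = +√(2/5) = +0.632456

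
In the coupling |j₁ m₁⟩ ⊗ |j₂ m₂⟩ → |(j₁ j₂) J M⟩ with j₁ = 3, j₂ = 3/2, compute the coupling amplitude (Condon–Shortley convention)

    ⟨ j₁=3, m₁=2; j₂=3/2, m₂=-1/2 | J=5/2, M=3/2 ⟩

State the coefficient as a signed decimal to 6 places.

triangle: 2!×4!×1!/8! = 48/40320
(j±m)!: 5!×1!×1!×2!×4!×1! = 5760
prefactor² = (2J+1)×Δ×N² = 288/7
  k=0: +1/(0!×2!×1!×1!×3!×0!) = 1/12
  k=1: −1/(1!×1!×0!×0!×4!×1!) = -1/24
Σ = 1/24  ⇒  CG² = 288/7×1/24² = 1/14
CG = +√(1/14) = +0.267261

+0.267261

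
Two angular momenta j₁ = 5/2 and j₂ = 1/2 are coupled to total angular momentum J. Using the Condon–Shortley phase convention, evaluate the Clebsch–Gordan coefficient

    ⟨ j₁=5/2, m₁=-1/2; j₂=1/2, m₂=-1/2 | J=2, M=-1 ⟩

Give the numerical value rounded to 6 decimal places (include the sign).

triangle: 1!×4!×0!/6! = 24/720
(j±m)!: 2!×3!×0!×1!×1!×3! = 72
prefactor² = (2J+1)×Δ×N² = 12
  k=0: +1/(0!×1!×3!×0!×1!×0!) = 1/6
Σ = 1/6  ⇒  CG² = 12×1/6² = 1/3
CG = +√(1/3) = +0.577350

+√(1/3) = +0.577350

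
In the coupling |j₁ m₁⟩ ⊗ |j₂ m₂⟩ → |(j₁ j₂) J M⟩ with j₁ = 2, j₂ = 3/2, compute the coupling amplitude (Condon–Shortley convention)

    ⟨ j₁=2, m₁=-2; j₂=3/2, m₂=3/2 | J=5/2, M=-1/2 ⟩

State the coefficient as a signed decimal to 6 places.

j₁+j₂−J=1  J+j₁−j₂=3  J−j₁+j₂=2  j₁+j₂+J+1=7
(j₁±m₁, j₂±m₂, J±M) = (0,4,3,0,2,3)
P² = 864/35
sum k=1..1:
  [1] −1/12 = -1/12
S = -1/12
C² = P²·S² = 6/35 ; C = -0.414039

−√(6/35) ≈ -0.414039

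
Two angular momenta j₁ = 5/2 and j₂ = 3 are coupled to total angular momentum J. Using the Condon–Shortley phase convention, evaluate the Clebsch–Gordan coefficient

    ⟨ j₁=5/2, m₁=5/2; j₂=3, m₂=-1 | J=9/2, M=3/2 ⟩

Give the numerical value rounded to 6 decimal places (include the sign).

+0.465242  (= +√(50/231))

triangle: 1!·4!·5!/11! = 2880/39916800
(j±m)!: 5!·0!·2!·4!·6!·3! = 24883200
prefactor² = (2J+1)·Δ·N² = 1382400/77
  k=0: +1/(0!·1!·0!·2!·4!·3!) = 1/288
Σ = 1/288  ⇒  CG² = 1382400/77·1/288² = 50/231
CG = +√(50/231) = +0.465242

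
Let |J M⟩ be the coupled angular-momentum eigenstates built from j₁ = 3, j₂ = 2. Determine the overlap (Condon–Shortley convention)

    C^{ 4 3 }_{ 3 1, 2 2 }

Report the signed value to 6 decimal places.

j₁+j₂−J=1  J+j₁−j₂=5  J−j₁+j₂=3  j₁+j₂+J+1=10
(j₁±m₁, j₂±m₂, J±M) = (4,2,4,0,7,1)
P² = 10368
sum k=1..1:
  [1] −1/144 = -1/144
S = -1/144
C² = P²·S² = 1/2 ; C = -0.707107

-0.707107  (= −√(1/2))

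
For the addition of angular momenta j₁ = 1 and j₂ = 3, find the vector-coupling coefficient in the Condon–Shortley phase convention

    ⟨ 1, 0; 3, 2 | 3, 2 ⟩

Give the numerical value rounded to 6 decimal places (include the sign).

-0.577350  (= −√(1/3))

triangle: 1!×1!×5!/8! = 120/40320
(j±m)!: 1!×1!×5!×1!×5!×1! = 14400
prefactor² = (2J+1)×Δ×N² = 300
  k=0: +1/(0!×1!×1!×5!×0!×0!) = 1/120
  k=1: −1/(1!×0!×0!×4!×1!×1!) = -1/24
Σ = -1/30  ⇒  CG² = 300×(-1/30)² = 1/3
CG = −√(1/3) = -0.577350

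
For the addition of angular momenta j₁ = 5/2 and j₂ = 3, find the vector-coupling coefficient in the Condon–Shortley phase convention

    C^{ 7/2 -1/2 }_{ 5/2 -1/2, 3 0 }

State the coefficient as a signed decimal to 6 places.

−√(4/21) ≈ -0.436436

j₁+j₂−J=2  J+j₁−j₂=3  J−j₁+j₂=4  j₁+j₂+J+1=10
(j₁±m₁, j₂±m₂, J±M) = (2,3,3,3,3,4)
P² = 6912/175
sum k=0..2:
  [0] +1/72 = 1/72
  [1] −1/8 = -1/8
  [2] +1/24 = 1/24
S = -5/72
C² = P²·S² = 4/21 ; C = -0.436436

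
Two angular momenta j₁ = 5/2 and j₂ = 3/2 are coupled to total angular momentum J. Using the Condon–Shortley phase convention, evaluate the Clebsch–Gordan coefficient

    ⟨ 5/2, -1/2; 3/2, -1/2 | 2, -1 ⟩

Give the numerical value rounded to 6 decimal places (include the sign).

triangle: 2!*3!*1!/7! = 12/5040
(j±m)!: 2!*3!*1!*2!*1!*3! = 144
prefactor² = (2J+1)*Δ*N² = 12/7
  k=0: +1/(0!*2!*3!*1!*0!*0!) = 1/12
  k=1: −1/(1!*1!*2!*0!*1!*1!) = -1/2
Σ = -5/12  ⇒  CG² = 12/7*(-5/12)² = 25/84
CG = −√(25/84) = -0.545545

−√(25/84) = -0.545545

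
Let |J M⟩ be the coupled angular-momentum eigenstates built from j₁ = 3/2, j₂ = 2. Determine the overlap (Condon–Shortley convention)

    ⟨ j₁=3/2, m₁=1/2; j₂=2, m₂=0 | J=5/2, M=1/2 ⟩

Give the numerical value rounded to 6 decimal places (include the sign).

j₁+j₂−J=1  J+j₁−j₂=2  J−j₁+j₂=3  j₁+j₂+J+1=7
(j₁±m₁, j₂±m₂, J±M) = (2,1,2,2,3,2)
P² = 48/35
sum k=0..1:
  [0] +1/2 = 1/2
  [1] −1/4 = -1/4
S = 1/4
C² = P²·S² = 3/35 ; C = +0.292770

+√(3/35) = +0.292770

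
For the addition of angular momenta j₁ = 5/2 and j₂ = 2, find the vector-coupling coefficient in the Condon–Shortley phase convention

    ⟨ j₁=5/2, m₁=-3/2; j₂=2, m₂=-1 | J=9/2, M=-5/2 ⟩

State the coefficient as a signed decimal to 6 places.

triangle: 0!·5!·4!/10! = 2880/3628800
(j±m)!: 1!·4!·1!·3!·2!·7! = 1451520
prefactor² = (2J+1)·Δ·N² = 11520
  k=0: +1/(0!·0!·4!·1!·1!·3!) = 1/144
Σ = 1/144  ⇒  CG² = 11520·1/144² = 5/9
CG = +√(5/9) = +0.745356

+0.745356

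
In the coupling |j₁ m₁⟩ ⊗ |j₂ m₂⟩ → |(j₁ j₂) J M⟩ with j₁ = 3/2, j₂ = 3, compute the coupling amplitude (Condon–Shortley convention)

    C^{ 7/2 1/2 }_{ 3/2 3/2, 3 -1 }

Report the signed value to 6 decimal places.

+√(8/21) ≈ +0.617213

√[8·1!2!5!/9! · 3!0!2!4!4!3!] = √(1536/7)
  +(−1)^0/∏(0,1,0,2,2,3)! = 1/24  (running 1/24)
⟨..|..⟩ = √(1536/7)·(1/24) = +0.617213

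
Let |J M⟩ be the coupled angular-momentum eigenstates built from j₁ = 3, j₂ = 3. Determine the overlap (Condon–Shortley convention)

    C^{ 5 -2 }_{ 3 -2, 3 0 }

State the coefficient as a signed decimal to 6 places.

−√(1/3) = -0.577350

triangle: 1!×5!×5!/12! = 14400/479001600
(j±m)!: 1!×5!×3!×3!×3!×7! = 130636800
prefactor² = (2J+1)×Δ×N² = 43200
  k=0: +1/(0!×1!×5!×3!×0!×2!) = 1/1440
  k=1: −1/(1!×0!×4!×2!×1!×3!) = -1/288
Σ = -1/360  ⇒  CG² = 43200×(-1/360)² = 1/3
CG = −√(1/3) = -0.577350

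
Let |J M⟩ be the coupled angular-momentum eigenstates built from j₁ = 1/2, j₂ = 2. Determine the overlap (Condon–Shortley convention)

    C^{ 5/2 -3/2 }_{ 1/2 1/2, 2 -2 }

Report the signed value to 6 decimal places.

j₁+j₂−J=0  J+j₁−j₂=1  J−j₁+j₂=4  j₁+j₂+J+1=6
(j₁±m₁, j₂±m₂, J±M) = (1,0,0,4,1,4)
P² = 576/5
sum k=0..0:
  [0] +1/24 = 1/24
S = 1/24
C² = P²·S² = 1/5 ; C = +0.447214

+√(1/5) = +0.447214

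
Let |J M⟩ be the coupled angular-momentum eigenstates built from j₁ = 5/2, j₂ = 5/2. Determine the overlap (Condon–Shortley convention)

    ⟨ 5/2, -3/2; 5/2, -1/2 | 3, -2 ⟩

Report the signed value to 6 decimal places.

-0.288675

√[7·2!3!3!/9! · 1!4!2!3!1!5!] = √(48)
  +(−1)^1/∏(1,1,3,1,0,2)! = -1/12  (running -1/12)
  +(−1)^2/∏(2,0,2,0,1,3)! = 1/24  (running -1/24)
⟨..|..⟩ = √(48)·(-1/24) = -0.288675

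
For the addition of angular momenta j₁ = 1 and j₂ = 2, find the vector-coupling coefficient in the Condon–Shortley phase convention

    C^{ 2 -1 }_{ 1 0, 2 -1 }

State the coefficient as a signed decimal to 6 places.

√[5·1!1!3!/6! · 1!1!1!3!1!3!] = √(3/2)
  +(−1)^0/∏(0,1,1,1,0,2)! = 1/2  (running 1/2)
  +(−1)^1/∏(1,0,0,0,1,3)! = -1/6  (running 1/3)
⟨..|..⟩ = √(3/2)·(1/3) = +0.408248

+0.408248  (= +√(1/6))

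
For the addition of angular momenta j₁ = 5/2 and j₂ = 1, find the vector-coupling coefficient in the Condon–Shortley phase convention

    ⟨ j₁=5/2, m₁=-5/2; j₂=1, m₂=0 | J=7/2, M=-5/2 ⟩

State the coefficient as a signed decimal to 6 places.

+√(2/7) ≈ +0.534522

√[8·0!5!2!/8! · 0!5!1!1!1!6!] = √(28800/7)
  +(−1)^0/∏(0,0,5,1,0,1)! = 1/120  (running 1/120)
⟨..|..⟩ = √(28800/7)·(1/120) = +0.534522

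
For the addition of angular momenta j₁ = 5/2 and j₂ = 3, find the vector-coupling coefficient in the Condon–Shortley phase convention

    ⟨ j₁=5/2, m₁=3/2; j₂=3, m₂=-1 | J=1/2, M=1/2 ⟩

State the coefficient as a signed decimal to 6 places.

−√(2/21) ≈ -0.308607

j₁+j₂−J=5  J+j₁−j₂=0  J−j₁+j₂=1  j₁+j₂+J+1=7
(j₁±m₁, j₂±m₂, J±M) = (4,1,2,4,1,0)
P² = 384/7
sum k=1..1:
  [1] −1/24 = -1/24
S = -1/24
C² = P²·S² = 2/21 ; C = -0.308607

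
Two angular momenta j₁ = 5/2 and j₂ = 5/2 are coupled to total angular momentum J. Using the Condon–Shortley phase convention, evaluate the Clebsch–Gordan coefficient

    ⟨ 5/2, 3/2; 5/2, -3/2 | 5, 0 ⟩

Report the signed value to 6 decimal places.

√[11·0!5!5!/11! · 4!1!1!4!5!5!] = √(230400/7)
  +(−1)^0/∏(0,0,1,1,4,4)! = 1/576  (running 1/576)
⟨..|..⟩ = √(230400/7)·(1/576) = +0.314970

+0.314970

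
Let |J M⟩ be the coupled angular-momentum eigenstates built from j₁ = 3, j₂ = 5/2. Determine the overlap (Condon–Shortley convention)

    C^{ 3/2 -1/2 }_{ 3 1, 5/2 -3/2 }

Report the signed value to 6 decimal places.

triangle: 4!×2!×1!/8! = 48/40320
(j±m)!: 4!×2!×1!×4!×1!×2! = 2304
prefactor² = (2J+1)×Δ×N² = 384/35
  k=0: +1/(0!×4!×2!×1!×0!×0!) = 1/48
  k=1: −1/(1!×3!×1!×0!×1!×1!) = -1/6
Σ = -7/48  ⇒  CG² = 384/35×(-7/48)² = 7/30
CG = −√(7/30) = -0.483046

−√(7/30) ≈ -0.483046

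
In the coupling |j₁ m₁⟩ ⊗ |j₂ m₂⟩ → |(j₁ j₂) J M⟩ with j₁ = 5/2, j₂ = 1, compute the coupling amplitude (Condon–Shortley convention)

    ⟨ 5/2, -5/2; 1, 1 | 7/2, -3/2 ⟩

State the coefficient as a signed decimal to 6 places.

+0.218218

√[8·0!5!2!/8! · 0!5!2!0!2!5!] = √(19200/7)
  +(−1)^0/∏(0,0,5,2,0,0)! = 1/240  (running 1/240)
⟨..|..⟩ = √(19200/7)·(1/240) = +0.218218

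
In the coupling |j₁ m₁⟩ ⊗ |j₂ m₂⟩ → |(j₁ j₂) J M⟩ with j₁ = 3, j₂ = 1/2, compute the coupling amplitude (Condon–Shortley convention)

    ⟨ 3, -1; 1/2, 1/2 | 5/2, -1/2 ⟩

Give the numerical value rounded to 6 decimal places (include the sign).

triangle: 1!*5!*0!/7! = 120/5040
(j±m)!: 2!*4!*1!*0!*2!*3! = 576
prefactor² = (2J+1)*Δ*N² = 576/7
  k=1: −1/(1!*0!*3!*0!*2!*0!) = -1/12
Σ = -1/12  ⇒  CG² = 576/7*(-1/12)² = 4/7
CG = −√(4/7) = -0.755929

-0.755929  (= −√(4/7))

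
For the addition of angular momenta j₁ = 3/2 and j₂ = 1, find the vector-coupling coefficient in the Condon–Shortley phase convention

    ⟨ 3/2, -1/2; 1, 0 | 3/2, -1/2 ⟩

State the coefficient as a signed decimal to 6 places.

-0.258199  (= −√(1/15))

j₁+j₂−J=1  J+j₁−j₂=2  J−j₁+j₂=1  j₁+j₂+J+1=5
(j₁±m₁, j₂±m₂, J±M) = (1,2,1,1,1,2)
P² = 4/15
sum k=0..1:
  [0] +1/2 = 1/2
  [1] −1/1 = -1
S = -1/2
C² = P²·S² = 1/15 ; C = -0.258199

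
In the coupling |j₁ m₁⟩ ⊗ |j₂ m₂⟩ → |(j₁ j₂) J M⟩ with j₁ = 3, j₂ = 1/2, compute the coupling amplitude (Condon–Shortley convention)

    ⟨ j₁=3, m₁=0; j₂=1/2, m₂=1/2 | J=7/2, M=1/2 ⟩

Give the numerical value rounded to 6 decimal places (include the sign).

+0.755929

triangle: 0!*6!*1!/8! = 720/40320
(j±m)!: 3!*3!*1!*0!*4!*3! = 5184
prefactor² = (2J+1)*Δ*N² = 5184/7
  k=0: +1/(0!*0!*3!*1!*3!*0!) = 1/36
Σ = 1/36  ⇒  CG² = 5184/7*1/36² = 4/7
CG = +√(4/7) = +0.755929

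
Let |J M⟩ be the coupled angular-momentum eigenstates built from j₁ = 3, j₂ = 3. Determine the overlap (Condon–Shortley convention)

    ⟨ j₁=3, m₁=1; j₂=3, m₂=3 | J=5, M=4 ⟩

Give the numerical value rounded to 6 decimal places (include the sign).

-0.707107  (= −√(1/2))

√[11·1!5!5!/12! · 4!2!6!0!9!1!] = √(4147200)
  +(−1)^1/∏(1,0,1,5,4,0)! = -1/2880  (running -1/2880)
⟨..|..⟩ = √(4147200)·(-1/2880) = -0.707107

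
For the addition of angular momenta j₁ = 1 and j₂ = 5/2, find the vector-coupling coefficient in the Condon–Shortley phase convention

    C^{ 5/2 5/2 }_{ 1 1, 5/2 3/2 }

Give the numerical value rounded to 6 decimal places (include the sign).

+0.534522  (= +√(2/7))

triangle: 1!×1!×4!/7! = 24/5040
(j±m)!: 2!×0!×4!×1!×5!×0! = 5760
prefactor² = (2J+1)×Δ×N² = 1152/7
  k=0: +1/(0!×1!×0!×4!×1!×0!) = 1/24
Σ = 1/24  ⇒  CG² = 1152/7×1/24² = 2/7
CG = +√(2/7) = +0.534522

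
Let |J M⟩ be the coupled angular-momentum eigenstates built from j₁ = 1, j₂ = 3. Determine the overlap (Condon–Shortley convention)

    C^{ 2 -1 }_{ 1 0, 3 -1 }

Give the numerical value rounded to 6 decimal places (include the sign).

−√(8/21) ≈ -0.617213

√[5·2!0!4!/7! · 1!1!2!4!1!3!] = √(96/7)
  +(−1)^1/∏(1,1,0,1,0,3)! = -1/6  (running -1/6)
⟨..|..⟩ = √(96/7)·(-1/6) = -0.617213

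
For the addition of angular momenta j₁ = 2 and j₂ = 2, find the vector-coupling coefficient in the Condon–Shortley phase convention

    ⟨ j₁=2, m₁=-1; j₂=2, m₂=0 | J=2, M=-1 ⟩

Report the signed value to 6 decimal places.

-0.267261  (= −√(1/14))

j₁+j₂−J=2  J+j₁−j₂=2  J−j₁+j₂=2  j₁+j₂+J+1=7
(j₁±m₁, j₂±m₂, J±M) = (1,3,2,2,1,3)
P² = 8/7
sum k=1..2:
  [1] −1/2 = -1/2
  [2] +1/4 = 1/4
S = -1/4
C² = P²·S² = 1/14 ; C = -0.267261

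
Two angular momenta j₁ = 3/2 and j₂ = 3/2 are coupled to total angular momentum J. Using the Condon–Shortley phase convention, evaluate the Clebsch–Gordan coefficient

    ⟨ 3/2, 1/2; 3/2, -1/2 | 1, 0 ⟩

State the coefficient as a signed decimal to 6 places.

triangle: 2!*1!*1!/5! = 2/120
(j±m)!: 2!*1!*1!*2!*1!*1! = 4
prefactor² = (2J+1)*Δ*N² = 1/5
  k=0: +1/(0!*2!*1!*1!*0!*0!) = 1/2
  k=1: −1/(1!*1!*0!*0!*1!*1!) = -1
Σ = -1/2  ⇒  CG² = 1/5*(-1/2)² = 1/20
CG = −√(1/20) = -0.223607

-0.223607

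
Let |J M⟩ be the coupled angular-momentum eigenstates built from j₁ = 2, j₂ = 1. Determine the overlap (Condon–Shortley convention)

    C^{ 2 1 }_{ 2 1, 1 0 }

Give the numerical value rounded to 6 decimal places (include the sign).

+0.408248  (= +√(1/6))

triangle: 1!×3!×1!/6! = 6/720
(j±m)!: 3!×1!×1!×1!×3!×1! = 36
prefactor² = (2J+1)×Δ×N² = 3/2
  k=0: +1/(0!×1!×1!×1!×2!×0!) = 1/2
  k=1: −1/(1!×0!×0!×0!×3!×1!) = -1/6
Σ = 1/3  ⇒  CG² = 3/2×1/3² = 1/6
CG = +√(1/6) = +0.408248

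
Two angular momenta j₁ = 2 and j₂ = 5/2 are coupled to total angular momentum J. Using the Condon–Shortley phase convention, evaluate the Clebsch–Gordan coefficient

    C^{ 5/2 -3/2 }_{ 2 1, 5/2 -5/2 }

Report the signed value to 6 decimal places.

√[6·2!2!3!/8! · 3!1!0!5!1!4!] = √(432/7)
  +(−1)^0/∏(0,2,1,0,1,3)! = 1/12  (running 1/12)
⟨..|..⟩ = √(432/7)·(1/12) = +0.654654

+0.654654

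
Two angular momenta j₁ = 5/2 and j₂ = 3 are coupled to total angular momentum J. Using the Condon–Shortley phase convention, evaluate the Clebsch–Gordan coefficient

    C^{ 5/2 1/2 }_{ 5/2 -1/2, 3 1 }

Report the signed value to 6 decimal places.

+√(8/35) ≈ +0.478091

√[6·3!2!3!/9! · 2!3!4!2!3!2!] = √(288/35)
  +(−1)^1/∏(1,2,2,3,0,0)! = -1/24  (running -1/24)
  +(−1)^2/∏(2,1,1,2,1,1)! = 1/4  (running 5/24)
  +(−1)^3/∏(3,0,0,1,2,2)! = -1/24  (running 1/6)
⟨..|..⟩ = √(288/35)·(1/6) = +0.478091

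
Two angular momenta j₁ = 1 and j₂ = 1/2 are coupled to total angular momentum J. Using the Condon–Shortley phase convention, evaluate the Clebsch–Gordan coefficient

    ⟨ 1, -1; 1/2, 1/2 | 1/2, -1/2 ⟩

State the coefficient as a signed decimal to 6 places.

triangle: 1!·1!·0!/3! = 1/6
(j±m)!: 0!·2!·1!·0!·0!·1! = 2
prefactor² = (2J+1)·Δ·N² = 2/3
  k=1: −1/(1!·0!·1!·0!·0!·0!) = -1
Σ = -1  ⇒  CG² = 2/3·(-1)² = 2/3
CG = −√(2/3) = -0.816497

−√(2/3) = -0.816497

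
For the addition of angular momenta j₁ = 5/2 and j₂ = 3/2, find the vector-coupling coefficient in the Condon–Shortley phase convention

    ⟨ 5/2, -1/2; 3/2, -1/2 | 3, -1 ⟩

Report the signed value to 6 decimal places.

+√(1/60) ≈ +0.129099

j₁+j₂−J=1  J+j₁−j₂=4  J−j₁+j₂=2  j₁+j₂+J+1=8
(j₁±m₁, j₂±m₂, J±M) = (2,3,1,2,2,4)
P² = 48/5
sum k=0..1:
  [0] +1/6 = 1/6
  [1] −1/8 = -1/8
S = 1/24
C² = P²·S² = 1/60 ; C = +0.129099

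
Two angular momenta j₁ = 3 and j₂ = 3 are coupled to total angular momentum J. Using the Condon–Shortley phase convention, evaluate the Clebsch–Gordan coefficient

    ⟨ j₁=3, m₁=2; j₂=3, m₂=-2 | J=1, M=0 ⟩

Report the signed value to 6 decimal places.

triangle: 5!·1!·1!/8! = 120/40320
(j±m)!: 5!·1!·1!·5!·1!·1! = 14400
prefactor² = (2J+1)·Δ·N² = 900/7
  k=0: +1/(0!·5!·1!·1!·0!·0!) = 1/120
  k=1: −1/(1!·4!·0!·0!·1!·1!) = -1/24
Σ = -1/30  ⇒  CG² = 900/7·(-1/30)² = 1/7
CG = −√(1/7) = -0.377964

−√(1/7) ≈ -0.377964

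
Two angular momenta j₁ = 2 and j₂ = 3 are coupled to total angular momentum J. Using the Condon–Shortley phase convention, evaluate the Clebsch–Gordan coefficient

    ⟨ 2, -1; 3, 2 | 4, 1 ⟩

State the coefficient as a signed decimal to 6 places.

-0.591608  (= −√(7/20))

triangle: 1!×3!×5!/10! = 720/3628800
(j±m)!: 1!×3!×5!×1!×5!×3! = 518400
prefactor² = (2J+1)×Δ×N² = 6480/7
  k=0: +1/(0!×1!×3!×5!×0!×0!) = 1/720
  k=1: −1/(1!×0!×2!×4!×1!×1!) = -1/48
Σ = -7/360  ⇒  CG² = 6480/7×(-7/360)² = 7/20
CG = −√(7/20) = -0.591608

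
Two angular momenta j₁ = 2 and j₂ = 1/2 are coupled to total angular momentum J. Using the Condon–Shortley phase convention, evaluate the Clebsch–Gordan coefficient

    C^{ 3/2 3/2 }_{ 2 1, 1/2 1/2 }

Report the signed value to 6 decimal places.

√[4·1!3!0!/5! · 3!1!1!0!3!0!] = √(36/5)
  +(−1)^1/∏(1,0,0,0,3,0)! = -1/6  (running -1/6)
⟨..|..⟩ = √(36/5)·(-1/6) = -0.447214

−√(1/5) ≈ -0.447214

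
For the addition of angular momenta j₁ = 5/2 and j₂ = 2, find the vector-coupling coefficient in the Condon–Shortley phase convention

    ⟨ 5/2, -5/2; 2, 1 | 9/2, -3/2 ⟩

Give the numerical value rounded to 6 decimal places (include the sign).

j₁+j₂−J=0  J+j₁−j₂=5  J−j₁+j₂=4  j₁+j₂+J+1=10
(j₁±m₁, j₂±m₂, J±M) = (0,5,3,1,3,6)
P² = 172800/7
sum k=0..0:
  [0] +1/720 = 1/720
S = 1/720
C² = P²·S² = 1/21 ; C = +0.218218

+0.218218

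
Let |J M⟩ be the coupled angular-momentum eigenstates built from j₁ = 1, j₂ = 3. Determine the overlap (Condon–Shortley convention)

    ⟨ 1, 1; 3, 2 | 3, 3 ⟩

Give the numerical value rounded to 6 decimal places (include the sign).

j₁+j₂−J=1  J+j₁−j₂=1  J−j₁+j₂=5  j₁+j₂+J+1=8
(j₁±m₁, j₂±m₂, J±M) = (2,0,5,1,6,0)
P² = 3600
sum k=0..0:
  [0] +1/120 = 1/120
S = 1/120
C² = P²·S² = 1/4 ; C = +0.500000

+0.500000  (= +√(1/4))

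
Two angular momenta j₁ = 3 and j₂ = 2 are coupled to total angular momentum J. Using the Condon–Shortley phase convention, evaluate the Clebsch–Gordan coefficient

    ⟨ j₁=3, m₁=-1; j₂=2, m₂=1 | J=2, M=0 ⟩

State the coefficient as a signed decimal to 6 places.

+0.377964  (= +√(1/7))

√[5·3!3!1!/8! · 2!4!3!1!2!2!] = √(36/7)
  +(−1)^2/∏(2,1,2,1,1,0)! = 1/4  (running 1/4)
  +(−1)^3/∏(3,0,1,0,2,1)! = -1/12  (running 1/6)
⟨..|..⟩ = √(36/7)·(1/6) = +0.377964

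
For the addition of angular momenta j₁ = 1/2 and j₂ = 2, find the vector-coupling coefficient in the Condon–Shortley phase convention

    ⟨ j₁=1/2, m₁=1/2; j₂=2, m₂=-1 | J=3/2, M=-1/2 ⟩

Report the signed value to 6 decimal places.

+√(3/5) ≈ +0.774597

j₁+j₂−J=1  J+j₁−j₂=0  J−j₁+j₂=3  j₁+j₂+J+1=5
(j₁±m₁, j₂±m₂, J±M) = (1,0,1,3,1,2)
P² = 12/5
sum k=0..0:
  [0] +1/2 = 1/2
S = 1/2
C² = P²·S² = 3/5 ; C = +0.774597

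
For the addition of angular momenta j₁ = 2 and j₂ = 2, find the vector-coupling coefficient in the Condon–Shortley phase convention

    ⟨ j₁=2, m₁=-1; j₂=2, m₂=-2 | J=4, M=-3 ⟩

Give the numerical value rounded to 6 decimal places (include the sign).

j₁+j₂−J=0  J+j₁−j₂=4  J−j₁+j₂=4  j₁+j₂+J+1=9
(j₁±m₁, j₂±m₂, J±M) = (1,3,0,4,1,7)
P² = 10368
sum k=0..0:
  [0] +1/144 = 1/144
S = 1/144
C² = P²·S² = 1/2 ; C = +0.707107

+√(1/2) ≈ +0.707107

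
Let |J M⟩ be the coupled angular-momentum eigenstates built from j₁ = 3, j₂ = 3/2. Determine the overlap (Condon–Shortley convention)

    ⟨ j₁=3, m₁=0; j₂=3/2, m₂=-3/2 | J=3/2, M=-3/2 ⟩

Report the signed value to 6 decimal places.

+√(1/35) ≈ +0.169031

j₁+j₂−J=3  J+j₁−j₂=3  J−j₁+j₂=0  j₁+j₂+J+1=7
(j₁±m₁, j₂±m₂, J±M) = (3,3,0,3,0,3)
P² = 1296/35
sum k=0..0:
  [0] +1/36 = 1/36
S = 1/36
C² = P²·S² = 1/35 ; C = +0.169031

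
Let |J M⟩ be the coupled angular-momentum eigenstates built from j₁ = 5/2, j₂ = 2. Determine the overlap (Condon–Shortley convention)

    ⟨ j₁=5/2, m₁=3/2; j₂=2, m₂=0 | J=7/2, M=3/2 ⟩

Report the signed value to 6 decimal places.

+0.534522

√[8·1!4!3!/9! · 4!1!2!2!5!2!] = √(512/7)
  +(−1)^0/∏(0,1,1,2,3,1)! = 1/12  (running 1/12)
  +(−1)^1/∏(1,0,0,1,4,2)! = -1/48  (running 1/16)
⟨..|..⟩ = √(512/7)·(1/16) = +0.534522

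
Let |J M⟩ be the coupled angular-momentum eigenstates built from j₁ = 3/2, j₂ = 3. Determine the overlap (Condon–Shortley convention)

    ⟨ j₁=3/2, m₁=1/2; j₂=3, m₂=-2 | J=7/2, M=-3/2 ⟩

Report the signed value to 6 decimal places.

triangle: 1!×2!×5!/9! = 240/362880
(j±m)!: 2!×1!×1!×5!×2!×5! = 57600
prefactor² = (2J+1)×Δ×N² = 6400/21
  k=0: +1/(0!×1!×1!×1!×1!×4!) = 1/24
  k=1: −1/(1!×0!×0!×0!×2!×5!) = -1/240
Σ = 3/80  ⇒  CG² = 6400/21×3/80² = 3/7
CG = +√(3/7) = +0.654654

+0.654654  (= +√(3/7))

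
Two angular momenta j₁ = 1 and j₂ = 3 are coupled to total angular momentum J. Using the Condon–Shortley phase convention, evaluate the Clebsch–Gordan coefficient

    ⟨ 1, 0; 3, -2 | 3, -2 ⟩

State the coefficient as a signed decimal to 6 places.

√[7·1!1!5!/8! · 1!1!1!5!1!5!] = √(300)
  +(−1)^0/∏(0,1,1,1,0,4)! = 1/24  (running 1/24)
  +(−1)^1/∏(1,0,0,0,1,5)! = -1/120  (running 1/30)
⟨..|..⟩ = √(300)·(1/30) = +0.577350

+0.577350  (= +√(1/3))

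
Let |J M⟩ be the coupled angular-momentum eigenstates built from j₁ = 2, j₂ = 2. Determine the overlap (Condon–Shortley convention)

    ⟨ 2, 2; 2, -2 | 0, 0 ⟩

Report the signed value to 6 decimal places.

√[1·4!0!0!/5! · 4!0!0!4!0!0!] = √(576/5)
  +(−1)^0/∏(0,4,0,0,0,0)! = 1/24  (running 1/24)
⟨..|..⟩ = √(576/5)·(1/24) = +0.447214

+0.447214  (= +√(1/5))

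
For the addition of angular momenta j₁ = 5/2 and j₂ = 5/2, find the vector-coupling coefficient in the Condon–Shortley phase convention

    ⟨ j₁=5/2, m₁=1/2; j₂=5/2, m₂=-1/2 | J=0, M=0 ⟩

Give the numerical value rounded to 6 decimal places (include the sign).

+0.408248  (= +√(1/6))

j₁+j₂−J=5  J+j₁−j₂=0  J−j₁+j₂=0  j₁+j₂+J+1=6
(j₁±m₁, j₂±m₂, J±M) = (3,2,2,3,0,0)
P² = 24
sum k=2..2:
  [2] +1/12 = 1/12
S = 1/12
C² = P²·S² = 1/6 ; C = +0.408248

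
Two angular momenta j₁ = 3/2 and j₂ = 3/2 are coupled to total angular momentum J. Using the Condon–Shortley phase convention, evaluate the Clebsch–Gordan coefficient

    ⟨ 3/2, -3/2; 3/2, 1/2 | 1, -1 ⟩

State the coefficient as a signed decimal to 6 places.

+0.547723

j₁+j₂−J=2  J+j₁−j₂=1  J−j₁+j₂=1  j₁+j₂+J+1=5
(j₁±m₁, j₂±m₂, J±M) = (0,3,2,1,0,2)
P² = 6/5
sum k=2..2:
  [2] +1/2 = 1/2
S = 1/2
C² = P²·S² = 3/10 ; C = +0.547723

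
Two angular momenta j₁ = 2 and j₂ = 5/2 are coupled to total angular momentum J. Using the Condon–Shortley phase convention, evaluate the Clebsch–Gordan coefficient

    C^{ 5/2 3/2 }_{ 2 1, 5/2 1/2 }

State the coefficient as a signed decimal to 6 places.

−√(6/35) ≈ -0.414039

triangle: 2!×2!×3!/8! = 24/40320
(j±m)!: 3!×1!×3!×2!×4!×1! = 1728
prefactor² = (2J+1)×Δ×N² = 216/35
  k=0: +1/(0!×2!×1!×3!×1!×0!) = 1/12
  k=1: −1/(1!×1!×0!×2!×2!×1!) = -1/4
Σ = -1/6  ⇒  CG² = 216/35×(-1/6)² = 6/35
CG = −√(6/35) = -0.414039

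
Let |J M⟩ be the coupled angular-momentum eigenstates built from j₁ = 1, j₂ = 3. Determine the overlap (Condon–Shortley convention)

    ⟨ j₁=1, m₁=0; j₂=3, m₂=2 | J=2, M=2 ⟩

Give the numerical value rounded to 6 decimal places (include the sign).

-0.487950  (= −√(5/21))

√[5·2!0!4!/7! · 1!1!5!1!4!0!] = √(960/7)
  +(−1)^1/∏(1,1,0,4,0,0)! = -1/24  (running -1/24)
⟨..|..⟩ = √(960/7)·(-1/24) = -0.487950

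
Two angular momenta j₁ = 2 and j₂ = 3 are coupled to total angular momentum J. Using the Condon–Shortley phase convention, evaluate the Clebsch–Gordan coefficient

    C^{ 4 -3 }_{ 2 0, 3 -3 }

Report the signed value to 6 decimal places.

√[9·1!3!5!/10! · 2!2!0!6!1!7!] = √(25920)
  +(−1)^0/∏(0,1,2,0,1,5)! = 1/240  (running 1/240)
⟨..|..⟩ = √(25920)·(1/240) = +0.670820

+√(9/20) = +0.670820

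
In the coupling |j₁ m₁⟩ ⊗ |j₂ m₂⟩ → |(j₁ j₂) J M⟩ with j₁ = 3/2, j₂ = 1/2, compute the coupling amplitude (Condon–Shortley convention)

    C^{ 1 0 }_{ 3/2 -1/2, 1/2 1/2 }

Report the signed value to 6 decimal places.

−√(1/2) ≈ -0.707107

triangle: 1!×2!×0!/4! = 2/24
(j±m)!: 1!×2!×1!×0!×1!×1! = 2
prefactor² = (2J+1)×Δ×N² = 1/2
  k=1: −1/(1!×0!×1!×0!×1!×0!) = -1
Σ = -1  ⇒  CG² = 1/2×(-1)² = 1/2
CG = −√(1/2) = -0.707107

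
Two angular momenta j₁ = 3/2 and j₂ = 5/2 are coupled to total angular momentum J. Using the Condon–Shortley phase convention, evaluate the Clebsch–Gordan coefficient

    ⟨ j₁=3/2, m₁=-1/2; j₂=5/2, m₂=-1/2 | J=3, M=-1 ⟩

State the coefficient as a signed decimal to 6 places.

√[7·1!2!4!/8! · 1!2!2!3!2!4!] = √(48/5)
  +(−1)^0/∏(0,1,2,2,0,2)! = 1/8  (running 1/8)
  +(−1)^1/∏(1,0,1,1,1,3)! = -1/6  (running -1/24)
⟨..|..⟩ = √(48/5)·(-1/24) = -0.129099

-0.129099  (= −√(1/60))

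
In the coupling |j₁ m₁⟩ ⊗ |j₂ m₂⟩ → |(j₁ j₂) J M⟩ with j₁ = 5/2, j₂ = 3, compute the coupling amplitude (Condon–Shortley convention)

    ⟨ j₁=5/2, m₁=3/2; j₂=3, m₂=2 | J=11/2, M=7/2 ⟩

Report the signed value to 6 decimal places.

triangle: 0!·5!·6!/12! = 86400/479001600
(j±m)!: 4!·1!·5!·1!·9!·2! = 2090188800
prefactor² = (2J+1)·Δ·N² = 49766400/11
  k=0: +1/(0!·0!·1!·5!·4!·1!) = 1/2880
Σ = 1/2880  ⇒  CG² = 49766400/11·1/2880² = 6/11
CG = +√(6/11) = +0.738549

+√(6/11) ≈ +0.738549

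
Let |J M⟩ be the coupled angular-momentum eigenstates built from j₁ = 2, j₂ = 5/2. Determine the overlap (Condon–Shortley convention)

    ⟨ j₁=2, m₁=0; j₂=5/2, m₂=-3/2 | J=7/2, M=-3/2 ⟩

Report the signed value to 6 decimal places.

j₁+j₂−J=1  J+j₁−j₂=3  J−j₁+j₂=4  j₁+j₂+J+1=9
(j₁±m₁, j₂±m₂, J±M) = (2,2,1,4,2,5)
P² = 512/7
sum k=0..1:
  [0] +1/12 = 1/12
  [1] −1/48 = -1/48
S = 1/16
C² = P²·S² = 2/7 ; C = +0.534522

+√(2/7) = +0.534522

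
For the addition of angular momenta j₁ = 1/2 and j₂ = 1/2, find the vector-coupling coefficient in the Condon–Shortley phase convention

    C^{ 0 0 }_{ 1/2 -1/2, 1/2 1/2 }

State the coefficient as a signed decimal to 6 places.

−√(1/2) ≈ -0.707107

j₁+j₂−J=1  J+j₁−j₂=0  J−j₁+j₂=0  j₁+j₂+J+1=2
(j₁±m₁, j₂±m₂, J±M) = (0,1,1,0,0,0)
P² = 1/2
sum k=1..1:
  [1] −1/1 = -1
S = -1
C² = P²·S² = 1/2 ; C = -0.707107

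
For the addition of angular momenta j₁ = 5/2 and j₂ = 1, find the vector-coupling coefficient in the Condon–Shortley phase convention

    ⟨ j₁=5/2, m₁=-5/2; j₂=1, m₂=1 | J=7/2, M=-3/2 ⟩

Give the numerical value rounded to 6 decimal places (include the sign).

+0.218218  (= +√(1/21))

j₁+j₂−J=0  J+j₁−j₂=5  J−j₁+j₂=2  j₁+j₂+J+1=8
(j₁±m₁, j₂±m₂, J±M) = (0,5,2,0,2,5)
P² = 19200/7
sum k=0..0:
  [0] +1/240 = 1/240
S = 1/240
C² = P²·S² = 1/21 ; C = +0.218218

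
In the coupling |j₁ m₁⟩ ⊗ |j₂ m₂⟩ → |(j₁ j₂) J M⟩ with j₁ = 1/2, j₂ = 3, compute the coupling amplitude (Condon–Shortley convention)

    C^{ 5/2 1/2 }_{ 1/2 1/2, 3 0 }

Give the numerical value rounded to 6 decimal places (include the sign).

√[6·1!0!5!/7! · 1!0!3!3!3!2!] = √(432/7)
  +(−1)^0/∏(0,1,0,3,0,2)! = 1/12  (running 1/12)
⟨..|..⟩ = √(432/7)·(1/12) = +0.654654

+0.654654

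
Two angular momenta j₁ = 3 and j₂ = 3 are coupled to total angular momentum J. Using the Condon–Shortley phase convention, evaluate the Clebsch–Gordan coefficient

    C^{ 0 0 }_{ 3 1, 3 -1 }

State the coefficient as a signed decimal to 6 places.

triangle: 6!×0!×0!/7! = 720/5040
(j±m)!: 4!×2!×2!×4!×0!×0! = 2304
prefactor² = (2J+1)×Δ×N² = 2304/7
  k=2: +1/(2!×4!×0!×0!×0!×0!) = 1/48
Σ = 1/48  ⇒  CG² = 2304/7×1/48² = 1/7
CG = +√(1/7) = +0.377964

+0.377964  (= +√(1/7))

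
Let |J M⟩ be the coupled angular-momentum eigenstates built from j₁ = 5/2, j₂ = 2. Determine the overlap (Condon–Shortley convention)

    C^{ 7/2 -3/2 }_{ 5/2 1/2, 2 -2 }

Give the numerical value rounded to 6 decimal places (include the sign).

triangle: 1!*4!*3!/9! = 144/362880
(j±m)!: 3!*2!*0!*4!*2!*5! = 69120
prefactor² = (2J+1)*Δ*N² = 1536/7
  k=0: +1/(0!*1!*2!*0!*2!*3!) = 1/24
Σ = 1/24  ⇒  CG² = 1536/7*1/24² = 8/21
CG = +√(8/21) = +0.617213

+√(8/21) ≈ +0.617213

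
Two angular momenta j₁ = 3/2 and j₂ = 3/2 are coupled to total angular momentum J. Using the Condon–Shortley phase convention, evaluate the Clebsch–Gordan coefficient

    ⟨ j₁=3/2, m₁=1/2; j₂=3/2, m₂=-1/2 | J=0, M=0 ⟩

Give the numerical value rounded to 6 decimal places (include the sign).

−√(1/4) ≈ -0.500000

triangle: 3!*0!*0!/4! = 6/24
(j±m)!: 2!*1!*1!*2!*0!*0! = 4
prefactor² = (2J+1)*Δ*N² = 1
  k=1: −1/(1!*2!*0!*0!*0!*0!) = -1/2
Σ = -1/2  ⇒  CG² = 1*(-1/2)² = 1/4
CG = −√(1/4) = -0.500000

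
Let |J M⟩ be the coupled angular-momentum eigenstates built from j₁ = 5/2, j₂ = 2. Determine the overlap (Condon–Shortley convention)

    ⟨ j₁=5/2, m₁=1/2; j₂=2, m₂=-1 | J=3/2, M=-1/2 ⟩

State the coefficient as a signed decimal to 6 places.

−√(5/21) ≈ -0.487950

j₁+j₂−J=3  J+j₁−j₂=2  J−j₁+j₂=1  j₁+j₂+J+1=7
(j₁±m₁, j₂±m₂, J±M) = (3,2,1,3,1,2)
P² = 48/35
sum k=0..1:
  [0] +1/12 = 1/12
  [1] −1/2 = -1/2
S = -5/12
C² = P²·S² = 5/21 ; C = -0.487950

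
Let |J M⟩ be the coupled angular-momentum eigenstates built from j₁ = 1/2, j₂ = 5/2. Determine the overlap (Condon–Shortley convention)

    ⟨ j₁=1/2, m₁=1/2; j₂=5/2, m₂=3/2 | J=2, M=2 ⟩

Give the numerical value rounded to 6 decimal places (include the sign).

+0.408248  (= +√(1/6))

j₁+j₂−J=1  J+j₁−j₂=0  J−j₁+j₂=4  j₁+j₂+J+1=6
(j₁±m₁, j₂±m₂, J±M) = (1,0,4,1,4,0)
P² = 96
sum k=0..0:
  [0] +1/24 = 1/24
S = 1/24
C² = P²·S² = 1/6 ; C = +0.408248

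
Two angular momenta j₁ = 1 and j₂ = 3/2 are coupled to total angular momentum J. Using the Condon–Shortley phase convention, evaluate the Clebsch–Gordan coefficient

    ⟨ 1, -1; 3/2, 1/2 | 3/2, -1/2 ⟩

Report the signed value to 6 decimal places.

-0.730297  (= −√(8/15))

√[4·1!1!2!/5! · 0!2!2!1!1!2!] = √(8/15)
  +(−1)^1/∏(1,0,1,1,0,1)! = -1  (running -1)
⟨..|..⟩ = √(8/15)·(-1) = -0.730297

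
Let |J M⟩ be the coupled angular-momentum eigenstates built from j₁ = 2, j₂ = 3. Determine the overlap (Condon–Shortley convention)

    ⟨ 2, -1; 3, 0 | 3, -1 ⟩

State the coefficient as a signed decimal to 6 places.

j₁+j₂−J=2  J+j₁−j₂=2  J−j₁+j₂=4  j₁+j₂+J+1=9
(j₁±m₁, j₂±m₂, J±M) = (1,3,3,3,2,4)
P² = 96/5
sum k=1..2:
  [1] −1/8 = -1/8
  [2] +1/12 = 1/12
S = -1/24
C² = P²·S² = 1/30 ; C = -0.182574

−√(1/30) = -0.182574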